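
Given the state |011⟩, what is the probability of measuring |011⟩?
1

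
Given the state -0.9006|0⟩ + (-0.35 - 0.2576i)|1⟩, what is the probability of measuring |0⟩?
0.8111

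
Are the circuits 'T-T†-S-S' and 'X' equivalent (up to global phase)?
No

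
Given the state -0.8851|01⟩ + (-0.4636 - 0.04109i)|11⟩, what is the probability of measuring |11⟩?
0.2166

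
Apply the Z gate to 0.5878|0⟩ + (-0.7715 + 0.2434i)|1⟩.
0.5878|0⟩ + (0.7715 - 0.2434i)|1⟩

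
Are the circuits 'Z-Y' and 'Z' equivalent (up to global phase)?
No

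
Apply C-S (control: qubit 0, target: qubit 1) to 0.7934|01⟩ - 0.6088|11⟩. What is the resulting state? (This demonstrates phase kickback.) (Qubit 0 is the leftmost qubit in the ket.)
0.7934|01⟩ - 0.6088i|11⟩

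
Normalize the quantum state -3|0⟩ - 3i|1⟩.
-1/√2|0⟩ - (1/√2)i|1⟩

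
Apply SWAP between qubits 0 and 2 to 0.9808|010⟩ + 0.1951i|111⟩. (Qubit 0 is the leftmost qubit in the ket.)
0.9808|010⟩ + 0.1951i|111⟩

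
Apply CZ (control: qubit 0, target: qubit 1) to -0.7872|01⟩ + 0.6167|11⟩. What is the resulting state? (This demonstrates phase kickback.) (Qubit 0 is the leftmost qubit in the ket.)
-0.7872|01⟩ - 0.6167|11⟩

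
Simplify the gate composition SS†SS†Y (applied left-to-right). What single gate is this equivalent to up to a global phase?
Y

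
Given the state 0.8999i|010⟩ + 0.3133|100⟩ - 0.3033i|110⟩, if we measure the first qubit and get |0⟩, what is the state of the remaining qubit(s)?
i|10⟩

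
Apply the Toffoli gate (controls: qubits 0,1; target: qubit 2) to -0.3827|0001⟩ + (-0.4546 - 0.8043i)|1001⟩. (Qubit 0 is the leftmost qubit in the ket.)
-0.3827|0001⟩ + (-0.4546 - 0.8043i)|1001⟩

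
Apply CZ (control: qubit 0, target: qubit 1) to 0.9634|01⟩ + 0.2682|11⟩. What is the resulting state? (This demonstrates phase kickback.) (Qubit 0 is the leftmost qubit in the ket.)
0.9634|01⟩ - 0.2682|11⟩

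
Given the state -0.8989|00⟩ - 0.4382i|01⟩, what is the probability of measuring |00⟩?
0.808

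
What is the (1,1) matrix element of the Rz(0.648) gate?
(0.948 + 0.3184i)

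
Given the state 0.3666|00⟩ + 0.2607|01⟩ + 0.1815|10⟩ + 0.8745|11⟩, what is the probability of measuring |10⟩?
0.03294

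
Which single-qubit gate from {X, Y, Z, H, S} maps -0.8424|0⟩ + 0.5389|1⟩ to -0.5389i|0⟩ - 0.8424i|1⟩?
Y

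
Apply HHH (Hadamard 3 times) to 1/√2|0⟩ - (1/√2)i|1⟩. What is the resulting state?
(1/2 - (1/2)i)|0⟩ + (1/2 + (1/2)i)|1⟩

H² = I, so H^3 = H: a single Hadamard. With (a, b) = (1/√2, -(1/√2)i), H gives ((a + b)/√2, (a − b)/√2) = ((1/2 - (1/2)i), (1/2 + (1/2)i)).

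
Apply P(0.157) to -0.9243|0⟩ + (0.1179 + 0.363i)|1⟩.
-0.9243|0⟩ + (0.05969 + 0.377i)|1⟩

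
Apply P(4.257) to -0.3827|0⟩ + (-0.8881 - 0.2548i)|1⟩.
-0.3827|0⟩ + (0.1618 + 0.9097i)|1⟩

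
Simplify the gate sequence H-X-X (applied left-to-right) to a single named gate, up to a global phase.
H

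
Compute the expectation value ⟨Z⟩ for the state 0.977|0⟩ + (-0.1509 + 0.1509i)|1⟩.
0.909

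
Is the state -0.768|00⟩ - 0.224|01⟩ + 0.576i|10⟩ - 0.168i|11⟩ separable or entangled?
Entangled

Writing the state as a|00⟩ + b|01⟩ + c|10⟩ + d|11⟩, it is a product state iff ad − bc = 0.
Here (a, b, c, d) = (-0.768, -0.224, 0.576i, -0.168i): ad − bc = (-0.768)(-0.168i) − (-0.224)(0.576i) = 0.258i ≠ 0, so the state is entangled.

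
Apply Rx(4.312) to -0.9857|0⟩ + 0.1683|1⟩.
(0.5445 - 0.1403i)|0⟩ + (-0.09296 + 0.8217i)|1⟩

Rx(4.312) = [[cos(θ/2), −i·sin(θ/2)], [−i·sin(θ/2), cos(θ/2)]]; θ = 4.312, cos(θ/2) ≈ -0.552369, sin(θ/2) ≈ 0.8336.
With a = amp(|0⟩) = -0.9857 and b = amp(|1⟩) = 0.1683:
new amp(|0⟩) = (-0.552369)·a + (-0.8336i)·b = (0.5445 - 0.1403i)
new amp(|1⟩) = (-0.8336i)·a + (-0.552369)·b = (-0.09296 + 0.8217i)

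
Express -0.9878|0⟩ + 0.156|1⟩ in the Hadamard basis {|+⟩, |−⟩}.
-0.5882|+⟩ - 0.8088|−⟩

With |ψ⟩ = α|0⟩ + β|1⟩, the Hadamard-basis coefficients are ⟨+|ψ⟩ = (α + β)/√2 and ⟨−|ψ⟩ = (α − β)/√2.
Here α = -0.9878, β = 0.156: (α + β)/√2 = -0.5882, (α − β)/√2 = -0.8088.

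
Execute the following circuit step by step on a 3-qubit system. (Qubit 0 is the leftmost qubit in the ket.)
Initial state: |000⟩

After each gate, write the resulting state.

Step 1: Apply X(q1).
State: |010⟩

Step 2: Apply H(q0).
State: 1/√2|010⟩ + 1/√2|110⟩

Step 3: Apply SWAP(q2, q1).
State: 1/√2|001⟩ + 1/√2|101⟩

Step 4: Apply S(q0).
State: 1/√2|001⟩ + (1/√2)i|101⟩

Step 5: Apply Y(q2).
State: -(1/√2)i|000⟩ + 1/√2|100⟩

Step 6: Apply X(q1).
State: -(1/√2)i|010⟩ + 1/√2|110⟩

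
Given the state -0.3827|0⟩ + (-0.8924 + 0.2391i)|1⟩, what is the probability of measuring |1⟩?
0.8535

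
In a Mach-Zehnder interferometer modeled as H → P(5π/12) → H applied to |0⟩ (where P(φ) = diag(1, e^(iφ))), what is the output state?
(0.6294 + 0.483i)|0⟩ + (0.3706 - 0.483i)|1⟩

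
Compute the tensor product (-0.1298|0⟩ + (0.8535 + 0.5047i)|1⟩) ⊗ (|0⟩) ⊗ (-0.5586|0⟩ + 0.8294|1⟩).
0.07251|000⟩ - 0.1077|001⟩ + (-0.4768 - 0.2819i)|100⟩ + (0.7079 + 0.4186i)|101⟩

amp(|b₁b₂…⟩) = product of the factor amplitudes for bits b₁, b₂, …; only kets whose every factor amplitude is nonzero survive.
|000⟩: (-0.1298)(1)(-0.5586) = 0.07251
|001⟩: (-0.1298)(1)(0.8294) = -0.1077
|100⟩: (0.8535 + 0.5047i)(1)(-0.5586) = (-0.4768 - 0.2819i)
|101⟩: (0.8535 + 0.5047i)(1)(0.8294) = (0.7079 + 0.4186i)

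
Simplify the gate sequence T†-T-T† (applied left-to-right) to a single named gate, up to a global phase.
T†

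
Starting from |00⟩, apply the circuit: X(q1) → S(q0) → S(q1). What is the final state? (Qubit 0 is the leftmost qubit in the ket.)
i|01⟩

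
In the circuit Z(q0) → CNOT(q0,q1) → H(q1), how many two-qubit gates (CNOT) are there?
1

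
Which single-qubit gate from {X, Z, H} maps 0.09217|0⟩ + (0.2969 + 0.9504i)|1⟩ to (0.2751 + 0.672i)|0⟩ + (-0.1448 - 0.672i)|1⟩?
H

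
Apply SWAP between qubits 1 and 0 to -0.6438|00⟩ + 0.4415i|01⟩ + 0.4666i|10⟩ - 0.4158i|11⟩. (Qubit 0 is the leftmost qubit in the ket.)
-0.6438|00⟩ + 0.4666i|01⟩ + 0.4415i|10⟩ - 0.4158i|11⟩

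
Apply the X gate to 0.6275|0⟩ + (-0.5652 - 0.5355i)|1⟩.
(-0.5652 - 0.5355i)|0⟩ + 0.6275|1⟩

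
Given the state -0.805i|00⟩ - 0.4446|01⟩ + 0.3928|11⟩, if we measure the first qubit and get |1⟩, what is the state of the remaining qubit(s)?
|1⟩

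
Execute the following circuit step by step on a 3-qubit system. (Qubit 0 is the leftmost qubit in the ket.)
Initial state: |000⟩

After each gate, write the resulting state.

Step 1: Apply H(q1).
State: 1/√2|000⟩ + 1/√2|010⟩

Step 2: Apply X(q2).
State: 1/√2|001⟩ + 1/√2|011⟩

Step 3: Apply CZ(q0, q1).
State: 1/√2|001⟩ + 1/√2|011⟩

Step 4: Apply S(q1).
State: 1/√2|001⟩ + (1/√2)i|011⟩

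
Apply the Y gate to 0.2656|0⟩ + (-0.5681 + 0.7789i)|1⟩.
(0.7789 + 0.5681i)|0⟩ + 0.2656i|1⟩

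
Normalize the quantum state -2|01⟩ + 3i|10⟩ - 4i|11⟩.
-0.3714|01⟩ + 0.5571i|10⟩ - 0.7428i|11⟩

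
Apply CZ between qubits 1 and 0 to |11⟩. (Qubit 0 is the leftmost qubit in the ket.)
-|11⟩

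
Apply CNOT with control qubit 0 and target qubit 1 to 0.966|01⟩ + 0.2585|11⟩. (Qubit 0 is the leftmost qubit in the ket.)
0.966|01⟩ + 0.2585|10⟩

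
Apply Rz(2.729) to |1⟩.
(0.2048 + 0.9788i)|1⟩

Rz(2.729) = [[e^(−iθ/2), 0], [0, e^(iθ/2)]] with e^(±iθ/2) = cos(θ/2) ± i·sin(θ/2); θ = 2.729, cos(θ/2) ≈ 0.204836, sin(θ/2) ≈ 0.978796.
With a = amp(|0⟩) = 0 and b = amp(|1⟩) = 1:
new amp(|0⟩) = (0.204836 - 0.978796i)·a = 0
new amp(|1⟩) = (0.204836 + 0.978796i)·b = (0.2048 + 0.9788i)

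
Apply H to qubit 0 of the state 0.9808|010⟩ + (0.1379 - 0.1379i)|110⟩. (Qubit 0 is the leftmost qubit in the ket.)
(0.791 - 0.09751i)|010⟩ + (0.596 + 0.09751i)|110⟩

H on qubit 0 mixes each pair of kets that differ only in qubit 0: amplitudes (a, b) of (|…0…⟩, |…1…⟩) become ((a + b)/√2, (a − b)/√2). Kets absent from the input have amplitude 0.
(|010⟩, |110⟩): (a, b) = (0.9808, (0.1379 - 0.1379i)) → ((0.791 - 0.09751i), (0.596 + 0.09751i))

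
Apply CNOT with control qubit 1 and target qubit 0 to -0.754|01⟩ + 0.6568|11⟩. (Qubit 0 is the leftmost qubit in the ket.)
0.6568|01⟩ - 0.754|11⟩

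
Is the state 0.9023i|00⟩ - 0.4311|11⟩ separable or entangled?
Entangled

Writing the state as a|00⟩ + b|01⟩ + c|10⟩ + d|11⟩, it is a product state iff ad − bc = 0.
Here (a, b, c, d) = (0.9023i, 0, 0, -0.4311): ad − bc = (0.9023i)(-0.4311) − (0)(0) = -0.389i ≠ 0, so the state is entangled.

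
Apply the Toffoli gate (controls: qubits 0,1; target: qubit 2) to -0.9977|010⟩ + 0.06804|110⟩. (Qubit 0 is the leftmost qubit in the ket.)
-0.9977|010⟩ + 0.06804|111⟩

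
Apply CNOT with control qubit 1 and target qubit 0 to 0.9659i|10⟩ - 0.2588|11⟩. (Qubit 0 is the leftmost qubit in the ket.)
-0.2588|01⟩ + 0.9659i|10⟩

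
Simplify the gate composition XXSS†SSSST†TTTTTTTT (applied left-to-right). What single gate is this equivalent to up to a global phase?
T†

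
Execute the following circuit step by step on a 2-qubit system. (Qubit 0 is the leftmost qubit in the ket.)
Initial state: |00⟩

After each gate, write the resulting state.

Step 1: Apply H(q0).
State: 1/√2|00⟩ + 1/√2|10⟩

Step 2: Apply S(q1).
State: 1/√2|00⟩ + 1/√2|10⟩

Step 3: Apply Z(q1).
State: 1/√2|00⟩ + 1/√2|10⟩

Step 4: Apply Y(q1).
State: (1/√2)i|01⟩ + (1/√2)i|11⟩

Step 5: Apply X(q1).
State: (1/√2)i|00⟩ + (1/√2)i|10⟩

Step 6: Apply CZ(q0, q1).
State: (1/√2)i|00⟩ + (1/√2)i|10⟩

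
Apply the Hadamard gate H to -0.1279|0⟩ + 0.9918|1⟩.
0.6109|0⟩ - 0.7917|1⟩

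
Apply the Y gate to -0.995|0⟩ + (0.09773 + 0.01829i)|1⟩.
(0.01829 - 0.09773i)|0⟩ - 0.995i|1⟩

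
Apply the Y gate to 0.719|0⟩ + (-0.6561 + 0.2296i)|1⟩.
(0.2296 + 0.6561i)|0⟩ + 0.719i|1⟩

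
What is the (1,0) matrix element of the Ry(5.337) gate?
0.4556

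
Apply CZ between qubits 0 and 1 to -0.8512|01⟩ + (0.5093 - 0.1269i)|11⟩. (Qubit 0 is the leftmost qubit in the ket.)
-0.8512|01⟩ + (-0.5093 + 0.1269i)|11⟩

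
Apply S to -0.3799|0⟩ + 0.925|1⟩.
-0.3799|0⟩ + 0.925i|1⟩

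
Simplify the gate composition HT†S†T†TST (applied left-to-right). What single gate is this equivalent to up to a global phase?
H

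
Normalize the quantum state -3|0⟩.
-|0⟩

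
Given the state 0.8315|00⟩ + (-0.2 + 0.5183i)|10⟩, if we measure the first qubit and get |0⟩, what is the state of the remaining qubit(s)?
|0⟩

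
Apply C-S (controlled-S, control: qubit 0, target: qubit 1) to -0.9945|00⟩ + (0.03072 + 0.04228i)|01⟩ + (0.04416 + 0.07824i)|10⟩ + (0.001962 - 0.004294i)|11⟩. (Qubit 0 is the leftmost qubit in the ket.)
-0.9945|00⟩ + (0.03072 + 0.04228i)|01⟩ + (0.04416 + 0.07824i)|10⟩ + (0.004294 + 0.001962i)|11⟩

C-S leaves the control-|0⟩ kets |00⟩, |01⟩ unchanged and applies S to qubit 1 on the control-|1⟩ pair (|10⟩, |11⟩).
S = [[1, 0], [0, i]].
With a = amp(|10⟩) = (0.04416 + 0.07824i) and b = amp(|11⟩) = (0.001962 - 0.004294i):
new amp(|10⟩) = (1)·a = (0.04416 + 0.07824i)
new amp(|11⟩) = (i)·b = (0.004294 + 0.001962i)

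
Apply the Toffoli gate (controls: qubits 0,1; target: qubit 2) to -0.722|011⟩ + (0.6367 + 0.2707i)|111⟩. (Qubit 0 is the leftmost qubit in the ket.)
-0.722|011⟩ + (0.6367 + 0.2707i)|110⟩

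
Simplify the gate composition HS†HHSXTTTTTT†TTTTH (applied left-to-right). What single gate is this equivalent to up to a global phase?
Z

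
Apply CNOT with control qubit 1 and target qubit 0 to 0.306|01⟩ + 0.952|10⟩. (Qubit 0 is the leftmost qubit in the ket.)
0.952|10⟩ + 0.306|11⟩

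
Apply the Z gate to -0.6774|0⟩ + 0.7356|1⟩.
-0.6774|0⟩ - 0.7356|1⟩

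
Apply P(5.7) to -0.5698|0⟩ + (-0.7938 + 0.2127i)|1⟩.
-0.5698|0⟩ + (-0.5455 + 0.6147i)|1⟩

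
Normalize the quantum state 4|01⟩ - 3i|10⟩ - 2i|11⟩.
0.7428|01⟩ - 0.5571i|10⟩ - 0.3714i|11⟩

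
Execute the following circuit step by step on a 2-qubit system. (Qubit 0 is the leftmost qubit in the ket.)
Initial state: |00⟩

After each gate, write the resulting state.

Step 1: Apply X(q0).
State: |10⟩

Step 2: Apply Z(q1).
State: |10⟩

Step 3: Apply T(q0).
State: (1/√2 + (1/√2)i)|10⟩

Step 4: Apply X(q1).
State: (1/√2 + (1/√2)i)|11⟩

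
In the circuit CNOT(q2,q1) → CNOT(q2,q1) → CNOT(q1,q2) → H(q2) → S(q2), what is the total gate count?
5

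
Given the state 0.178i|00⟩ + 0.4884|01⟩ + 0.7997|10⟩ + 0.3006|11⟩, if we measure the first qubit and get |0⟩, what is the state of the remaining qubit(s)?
0.3424i|0⟩ + 0.9395|1⟩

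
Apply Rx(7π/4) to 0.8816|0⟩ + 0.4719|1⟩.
(-0.8145 - 0.1806i)|0⟩ + (-0.436 - 0.3374i)|1⟩

Rx(7π/4) = [[cos(θ/2), −i·sin(θ/2)], [−i·sin(θ/2), cos(θ/2)]]; θ = 7π/4, cos(θ/2) ≈ -0.92388, sin(θ/2) ≈ 0.382683.
With a = amp(|0⟩) = 0.8816 and b = amp(|1⟩) = 0.4719:
new amp(|0⟩) = (-0.92388)·a + (-0.382683i)·b = (-0.8145 - 0.1806i)
new amp(|1⟩) = (-0.382683i)·a + (-0.92388)·b = (-0.436 - 0.3374i)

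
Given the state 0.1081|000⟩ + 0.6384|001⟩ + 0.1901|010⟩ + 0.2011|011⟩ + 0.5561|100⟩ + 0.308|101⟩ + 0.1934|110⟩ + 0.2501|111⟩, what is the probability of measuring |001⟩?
0.4076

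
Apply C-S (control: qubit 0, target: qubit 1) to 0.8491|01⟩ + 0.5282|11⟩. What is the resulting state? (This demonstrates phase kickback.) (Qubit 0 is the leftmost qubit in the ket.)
0.8491|01⟩ + 0.5282i|11⟩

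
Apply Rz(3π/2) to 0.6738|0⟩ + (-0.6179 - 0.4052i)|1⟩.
(-0.4764 - 0.4764i)|0⟩ + (0.7234 - 0.1504i)|1⟩

Rz(3π/2) = [[e^(−iθ/2), 0], [0, e^(iθ/2)]] with e^(±iθ/2) = cos(θ/2) ± i·sin(θ/2); θ = 3π/2, cos(θ/2) ≈ -0.707107, sin(θ/2) ≈ 0.707107.
With a = amp(|0⟩) = 0.6738 and b = amp(|1⟩) = (-0.6179 - 0.4052i):
new amp(|0⟩) = (-0.707107 - 0.707107i)·a = (-0.4764 - 0.4764i)
new amp(|1⟩) = (-0.707107 + 0.707107i)·b = (0.7234 - 0.1504i)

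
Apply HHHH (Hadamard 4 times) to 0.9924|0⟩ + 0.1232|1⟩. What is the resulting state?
0.9924|0⟩ + 0.1232|1⟩

H² = I, so an even number of Hadamards cancels: H^4 = I and the state is unchanged.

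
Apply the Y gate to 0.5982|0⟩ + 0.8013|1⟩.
-0.8013i|0⟩ + 0.5982i|1⟩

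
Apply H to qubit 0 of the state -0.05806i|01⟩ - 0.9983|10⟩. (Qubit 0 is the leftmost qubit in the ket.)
-0.7059|00⟩ - 0.04105i|01⟩ + 0.7059|10⟩ - 0.04105i|11⟩

H on qubit 0 mixes each pair of kets that differ only in qubit 0: amplitudes (a, b) of (|…0…⟩, |…1…⟩) become ((a + b)/√2, (a − b)/√2). Kets absent from the input have amplitude 0.
(|00⟩, |10⟩): (a, b) = (0, -0.9983) → (-0.7059, 0.7059)
(|01⟩, |11⟩): (a, b) = (-0.05806i, 0) → (-0.04105i, -0.04105i)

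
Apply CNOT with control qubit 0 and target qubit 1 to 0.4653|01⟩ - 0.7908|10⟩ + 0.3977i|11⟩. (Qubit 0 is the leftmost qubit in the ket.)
0.4653|01⟩ + 0.3977i|10⟩ - 0.7908|11⟩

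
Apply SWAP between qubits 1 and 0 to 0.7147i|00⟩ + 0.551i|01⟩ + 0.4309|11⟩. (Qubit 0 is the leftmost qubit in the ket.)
0.7147i|00⟩ + 0.551i|10⟩ + 0.4309|11⟩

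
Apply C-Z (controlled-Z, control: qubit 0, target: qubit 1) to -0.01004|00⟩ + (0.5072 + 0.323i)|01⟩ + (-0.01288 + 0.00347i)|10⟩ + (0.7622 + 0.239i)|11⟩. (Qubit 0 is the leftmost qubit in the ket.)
-0.01004|00⟩ + (0.5072 + 0.323i)|01⟩ + (-0.01288 + 0.00347i)|10⟩ + (-0.7622 - 0.239i)|11⟩

C-Z leaves the control-|0⟩ kets |00⟩, |01⟩ unchanged and applies Z to qubit 1 on the control-|1⟩ pair (|10⟩, |11⟩).
Z = [[1, 0], [0, -1]].
With a = amp(|10⟩) = (-0.01288 + 0.00347i) and b = amp(|11⟩) = (0.7622 + 0.239i):
new amp(|10⟩) = (1)·a = (-0.01288 + 0.00347i)
new amp(|11⟩) = (-1)·b = (-0.7622 - 0.239i)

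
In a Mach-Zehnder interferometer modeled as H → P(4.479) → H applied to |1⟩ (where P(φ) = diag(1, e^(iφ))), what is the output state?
(0.6156 + 0.4864i)|0⟩ + (0.3844 - 0.4864i)|1⟩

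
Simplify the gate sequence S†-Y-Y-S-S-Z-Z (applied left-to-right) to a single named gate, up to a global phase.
S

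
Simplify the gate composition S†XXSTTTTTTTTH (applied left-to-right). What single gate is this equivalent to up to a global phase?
H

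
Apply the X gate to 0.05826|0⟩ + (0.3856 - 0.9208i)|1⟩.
(0.3856 - 0.9208i)|0⟩ + 0.05826|1⟩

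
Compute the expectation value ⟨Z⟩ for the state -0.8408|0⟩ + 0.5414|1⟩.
0.4138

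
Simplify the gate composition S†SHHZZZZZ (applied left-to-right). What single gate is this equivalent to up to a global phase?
Z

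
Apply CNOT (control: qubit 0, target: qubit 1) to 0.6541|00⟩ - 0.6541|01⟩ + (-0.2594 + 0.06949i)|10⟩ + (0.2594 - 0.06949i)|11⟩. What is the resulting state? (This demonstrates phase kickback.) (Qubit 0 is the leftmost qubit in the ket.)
0.6541|00⟩ - 0.6541|01⟩ + (0.2594 - 0.06949i)|10⟩ + (-0.2594 + 0.06949i)|11⟩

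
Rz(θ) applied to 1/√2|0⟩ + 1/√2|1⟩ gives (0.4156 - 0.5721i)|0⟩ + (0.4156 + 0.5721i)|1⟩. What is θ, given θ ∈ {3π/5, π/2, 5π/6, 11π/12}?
3π/5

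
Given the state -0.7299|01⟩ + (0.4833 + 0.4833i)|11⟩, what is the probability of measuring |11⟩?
0.4672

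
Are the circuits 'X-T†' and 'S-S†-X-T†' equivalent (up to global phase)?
Yes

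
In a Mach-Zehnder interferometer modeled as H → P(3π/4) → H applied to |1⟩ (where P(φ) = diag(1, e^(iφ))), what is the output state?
(0.8536 - (1/√8)i)|0⟩ + (0.1464 + (1/√8)i)|1⟩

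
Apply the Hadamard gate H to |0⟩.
1/√2|0⟩ + 1/√2|1⟩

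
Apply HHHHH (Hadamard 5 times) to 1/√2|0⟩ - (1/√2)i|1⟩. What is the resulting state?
(1/2 - (1/2)i)|0⟩ + (1/2 + (1/2)i)|1⟩

H² = I, so H^5 = H: a single Hadamard. With (a, b) = (1/√2, -(1/√2)i), H gives ((a + b)/√2, (a − b)/√2) = ((1/2 - (1/2)i), (1/2 + (1/2)i)).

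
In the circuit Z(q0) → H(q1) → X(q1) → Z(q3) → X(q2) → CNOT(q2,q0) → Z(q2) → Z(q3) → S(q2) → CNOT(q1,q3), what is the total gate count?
10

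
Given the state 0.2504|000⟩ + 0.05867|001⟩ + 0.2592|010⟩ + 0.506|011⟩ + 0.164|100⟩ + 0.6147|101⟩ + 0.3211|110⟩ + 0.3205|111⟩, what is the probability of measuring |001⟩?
0.003442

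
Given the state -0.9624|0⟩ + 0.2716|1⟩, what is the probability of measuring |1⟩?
0.07377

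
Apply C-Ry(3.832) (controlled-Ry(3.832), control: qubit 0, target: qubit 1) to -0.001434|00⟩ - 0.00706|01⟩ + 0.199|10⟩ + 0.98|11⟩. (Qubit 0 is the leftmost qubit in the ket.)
-0.001434|00⟩ - 0.00706|01⟩ - 0.9895|10⟩ - 0.1444|11⟩

C-Ry(3.832) leaves the control-|0⟩ kets |00⟩, |01⟩ unchanged and applies Ry(3.832) to qubit 1 on the control-|1⟩ pair (|10⟩, |11⟩).
Ry(3.832) = [[cos(θ/2), −sin(θ/2)], [sin(θ/2), cos(θ/2)]]; θ = 3.832, cos(θ/2) ≈ -0.338388, sin(θ/2) ≈ 0.941007.
With a = amp(|10⟩) = 0.199 and b = amp(|11⟩) = 0.98:
new amp(|10⟩) = (-0.338388)·a + (-0.941007)·b = -0.9895
new amp(|11⟩) = (0.941007)·a + (-0.338388)·b = -0.1444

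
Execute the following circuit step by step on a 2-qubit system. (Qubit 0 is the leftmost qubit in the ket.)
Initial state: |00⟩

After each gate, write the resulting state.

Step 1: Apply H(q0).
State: 1/√2|00⟩ + 1/√2|10⟩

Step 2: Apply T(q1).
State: 1/√2|00⟩ + 1/√2|10⟩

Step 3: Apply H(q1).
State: 1/2|00⟩ + 1/2|01⟩ + 1/2|10⟩ + 1/2|11⟩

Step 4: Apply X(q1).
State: 1/2|00⟩ + 1/2|01⟩ + 1/2|10⟩ + 1/2|11⟩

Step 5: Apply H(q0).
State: 1/√2|00⟩ + 1/√2|01⟩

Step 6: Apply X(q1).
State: 1/√2|00⟩ + 1/√2|01⟩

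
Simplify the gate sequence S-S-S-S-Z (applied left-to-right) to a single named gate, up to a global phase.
Z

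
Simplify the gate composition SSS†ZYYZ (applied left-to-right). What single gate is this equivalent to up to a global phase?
S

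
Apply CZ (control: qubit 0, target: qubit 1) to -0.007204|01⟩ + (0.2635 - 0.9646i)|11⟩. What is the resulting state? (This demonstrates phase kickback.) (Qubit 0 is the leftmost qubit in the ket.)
-0.007204|01⟩ + (-0.2635 + 0.9646i)|11⟩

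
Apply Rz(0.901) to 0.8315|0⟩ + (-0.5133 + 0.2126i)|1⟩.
(0.7485 - 0.362i)|0⟩ + (-0.5547 - 0.03211i)|1⟩

Rz(0.901) = [[e^(−iθ/2), 0], [0, e^(iθ/2)]] with e^(±iθ/2) = cos(θ/2) ± i·sin(θ/2); θ = 0.901, cos(θ/2) ≈ 0.90023, sin(θ/2) ≈ 0.435416.
With a = amp(|0⟩) = 0.8315 and b = amp(|1⟩) = (-0.5133 + 0.2126i):
new amp(|0⟩) = (0.90023 - 0.435416i)·a = (0.7485 - 0.362i)
new amp(|1⟩) = (0.90023 + 0.435416i)·b = (-0.5547 - 0.03211i)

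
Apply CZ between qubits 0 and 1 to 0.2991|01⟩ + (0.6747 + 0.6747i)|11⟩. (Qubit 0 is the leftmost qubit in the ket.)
0.2991|01⟩ + (-0.6747 - 0.6747i)|11⟩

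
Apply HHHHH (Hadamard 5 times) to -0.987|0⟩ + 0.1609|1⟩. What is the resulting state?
-0.5841|0⟩ - 0.8117|1⟩

H² = I, so H^5 = H: a single Hadamard. With (a, b) = (-0.987, 0.1609), H gives ((a + b)/√2, (a − b)/√2) = (-0.5841, -0.8117).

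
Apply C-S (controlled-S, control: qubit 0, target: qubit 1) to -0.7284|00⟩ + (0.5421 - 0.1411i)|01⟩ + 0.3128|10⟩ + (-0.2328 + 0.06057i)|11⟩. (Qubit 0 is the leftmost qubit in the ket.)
-0.7284|00⟩ + (0.5421 - 0.1411i)|01⟩ + 0.3128|10⟩ + (-0.06057 - 0.2328i)|11⟩

C-S leaves the control-|0⟩ kets |00⟩, |01⟩ unchanged and applies S to qubit 1 on the control-|1⟩ pair (|10⟩, |11⟩).
S = [[1, 0], [0, i]].
With a = amp(|10⟩) = 0.3128 and b = amp(|11⟩) = (-0.2328 + 0.06057i):
new amp(|10⟩) = (1)·a = 0.3128
new amp(|11⟩) = (i)·b = (-0.06057 - 0.2328i)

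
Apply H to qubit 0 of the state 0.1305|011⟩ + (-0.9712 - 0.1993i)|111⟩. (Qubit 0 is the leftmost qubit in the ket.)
(-0.5945 - 0.1409i)|011⟩ + (0.779 + 0.1409i)|111⟩

H on qubit 0 mixes each pair of kets that differ only in qubit 0: amplitudes (a, b) of (|…0…⟩, |…1…⟩) become ((a + b)/√2, (a − b)/√2). Kets absent from the input have amplitude 0.
(|011⟩, |111⟩): (a, b) = (0.1305, (-0.9712 - 0.1993i)) → ((-0.5945 - 0.1409i), (0.779 + 0.1409i))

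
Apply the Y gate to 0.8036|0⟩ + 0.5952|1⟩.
-0.5952i|0⟩ + 0.8036i|1⟩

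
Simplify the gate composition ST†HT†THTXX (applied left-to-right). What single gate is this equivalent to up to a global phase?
S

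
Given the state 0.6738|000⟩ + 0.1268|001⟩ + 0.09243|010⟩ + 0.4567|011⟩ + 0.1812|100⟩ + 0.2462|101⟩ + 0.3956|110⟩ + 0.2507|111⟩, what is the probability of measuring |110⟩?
0.1565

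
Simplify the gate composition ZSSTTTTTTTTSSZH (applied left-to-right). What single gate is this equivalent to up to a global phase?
H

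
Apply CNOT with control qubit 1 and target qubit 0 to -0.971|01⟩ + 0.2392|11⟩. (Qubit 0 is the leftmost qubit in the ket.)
0.2392|01⟩ - 0.971|11⟩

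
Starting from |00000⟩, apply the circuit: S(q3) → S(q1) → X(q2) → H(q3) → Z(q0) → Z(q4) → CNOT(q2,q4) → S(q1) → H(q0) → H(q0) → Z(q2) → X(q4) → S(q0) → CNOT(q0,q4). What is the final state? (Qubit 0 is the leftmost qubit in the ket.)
-1/√2|00100⟩ - 1/√2|00110⟩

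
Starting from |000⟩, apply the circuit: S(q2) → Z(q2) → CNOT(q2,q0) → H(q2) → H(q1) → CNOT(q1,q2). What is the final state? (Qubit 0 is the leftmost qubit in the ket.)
1/2|000⟩ + 1/2|001⟩ + 1/2|010⟩ + 1/2|011⟩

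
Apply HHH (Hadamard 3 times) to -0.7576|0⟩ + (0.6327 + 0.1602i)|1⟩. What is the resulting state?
(-0.08832 + 0.1133i)|0⟩ + (-0.9831 - 0.1133i)|1⟩

H² = I, so H^3 = H: a single Hadamard. With (a, b) = (-0.7576, (0.6327 + 0.1602i)), H gives ((a + b)/√2, (a − b)/√2) = ((-0.08832 + 0.1133i), (-0.9831 - 0.1133i)).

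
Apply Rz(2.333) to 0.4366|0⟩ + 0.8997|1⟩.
(0.1717 - 0.4014i)|0⟩ + (0.3539 + 0.8272i)|1⟩

Rz(2.333) = [[e^(−iθ/2), 0], [0, e^(iθ/2)]] with e^(±iθ/2) = cos(θ/2) ± i·sin(θ/2); θ = 2.333, cos(θ/2) ≈ 0.393372, sin(θ/2) ≈ 0.919379.
With a = amp(|0⟩) = 0.4366 and b = amp(|1⟩) = 0.8997:
new amp(|0⟩) = (0.393372 - 0.919379i)·a = (0.1717 - 0.4014i)
new amp(|1⟩) = (0.393372 + 0.919379i)·b = (0.3539 + 0.8272i)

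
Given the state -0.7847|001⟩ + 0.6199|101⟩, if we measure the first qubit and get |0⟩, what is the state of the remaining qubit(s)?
-|01⟩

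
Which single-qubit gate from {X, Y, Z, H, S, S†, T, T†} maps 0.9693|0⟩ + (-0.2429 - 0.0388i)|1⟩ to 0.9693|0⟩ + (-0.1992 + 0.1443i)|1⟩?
T†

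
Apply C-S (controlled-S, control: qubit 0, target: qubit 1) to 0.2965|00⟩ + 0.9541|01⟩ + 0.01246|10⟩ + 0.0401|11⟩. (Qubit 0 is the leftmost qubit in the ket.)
0.2965|00⟩ + 0.9541|01⟩ + 0.01246|10⟩ + 0.0401i|11⟩

C-S leaves the control-|0⟩ kets |00⟩, |01⟩ unchanged and applies S to qubit 1 on the control-|1⟩ pair (|10⟩, |11⟩).
S = [[1, 0], [0, i]].
With a = amp(|10⟩) = 0.01246 and b = amp(|11⟩) = 0.0401:
new amp(|10⟩) = (1)·a = 0.01246
new amp(|11⟩) = (i)·b = 0.0401i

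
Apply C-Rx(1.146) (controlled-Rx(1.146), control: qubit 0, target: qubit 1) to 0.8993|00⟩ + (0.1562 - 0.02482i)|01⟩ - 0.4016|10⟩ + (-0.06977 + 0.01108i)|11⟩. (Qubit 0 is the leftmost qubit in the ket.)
0.8993|00⟩ + (0.1562 - 0.02482i)|01⟩ + (-0.3314 + 0.03783i)|10⟩ + (-0.05863 + 0.227i)|11⟩

C-Rx(1.146) leaves the control-|0⟩ kets |00⟩, |01⟩ unchanged and applies Rx(1.146) to qubit 1 on the control-|1⟩ pair (|10⟩, |11⟩).
Rx(1.146) = [[cos(θ/2), −i·sin(θ/2)], [−i·sin(θ/2), cos(θ/2)]]; θ = 1.146, cos(θ/2) ≈ 0.840278, sin(θ/2) ≈ 0.542155.
With a = amp(|10⟩) = -0.4016 and b = amp(|11⟩) = (-0.06977 + 0.01108i):
new amp(|10⟩) = (0.840278)·a + (-0.542155i)·b = (-0.3314 + 0.03783i)
new amp(|11⟩) = (-0.542155i)·a + (0.840278)·b = (-0.05863 + 0.227i)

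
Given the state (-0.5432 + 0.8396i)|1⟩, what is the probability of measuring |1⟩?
1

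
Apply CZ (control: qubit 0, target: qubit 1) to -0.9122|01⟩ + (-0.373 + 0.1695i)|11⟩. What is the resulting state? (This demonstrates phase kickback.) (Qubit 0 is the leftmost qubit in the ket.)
-0.9122|01⟩ + (0.373 - 0.1695i)|11⟩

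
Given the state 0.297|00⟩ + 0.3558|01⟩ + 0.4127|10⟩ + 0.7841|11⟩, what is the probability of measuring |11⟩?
0.6148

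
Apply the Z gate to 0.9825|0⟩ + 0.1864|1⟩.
0.9825|0⟩ - 0.1864|1⟩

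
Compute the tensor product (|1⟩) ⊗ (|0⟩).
|10⟩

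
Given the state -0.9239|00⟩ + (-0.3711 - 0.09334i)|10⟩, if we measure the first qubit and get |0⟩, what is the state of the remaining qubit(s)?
-|0⟩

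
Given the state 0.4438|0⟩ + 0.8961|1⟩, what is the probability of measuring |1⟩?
0.803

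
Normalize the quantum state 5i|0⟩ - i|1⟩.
0.9806i|0⟩ - 0.1961i|1⟩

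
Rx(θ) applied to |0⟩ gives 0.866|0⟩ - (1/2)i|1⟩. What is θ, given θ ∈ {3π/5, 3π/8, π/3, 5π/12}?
π/3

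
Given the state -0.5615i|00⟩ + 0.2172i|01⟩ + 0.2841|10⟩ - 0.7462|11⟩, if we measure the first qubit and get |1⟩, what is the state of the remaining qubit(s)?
0.3558|0⟩ - 0.9346|1⟩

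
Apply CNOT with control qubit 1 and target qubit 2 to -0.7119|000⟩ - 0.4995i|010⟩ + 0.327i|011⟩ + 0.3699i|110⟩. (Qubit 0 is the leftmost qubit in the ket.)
-0.7119|000⟩ + 0.327i|010⟩ - 0.4995i|011⟩ + 0.3699i|111⟩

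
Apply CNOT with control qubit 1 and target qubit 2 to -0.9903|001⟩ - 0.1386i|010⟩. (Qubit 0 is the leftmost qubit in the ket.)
-0.9903|001⟩ - 0.1386i|011⟩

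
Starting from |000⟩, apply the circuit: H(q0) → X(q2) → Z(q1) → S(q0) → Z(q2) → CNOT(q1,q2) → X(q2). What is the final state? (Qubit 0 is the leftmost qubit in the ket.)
-1/√2|000⟩ - (1/√2)i|100⟩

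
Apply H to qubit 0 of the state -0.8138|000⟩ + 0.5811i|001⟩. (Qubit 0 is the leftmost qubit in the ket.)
-0.5754|000⟩ + 0.4109i|001⟩ - 0.5754|100⟩ + 0.4109i|101⟩

H on qubit 0 mixes each pair of kets that differ only in qubit 0: amplitudes (a, b) of (|…0…⟩, |…1…⟩) become ((a + b)/√2, (a − b)/√2). Kets absent from the input have amplitude 0.
(|000⟩, |100⟩): (a, b) = (-0.8138, 0) → (-0.5754, -0.5754)
(|001⟩, |101⟩): (a, b) = (0.5811i, 0) → (0.4109i, 0.4109i)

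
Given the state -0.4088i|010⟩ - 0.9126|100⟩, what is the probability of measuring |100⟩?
0.8328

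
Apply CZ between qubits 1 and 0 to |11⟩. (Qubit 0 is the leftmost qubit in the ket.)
-|11⟩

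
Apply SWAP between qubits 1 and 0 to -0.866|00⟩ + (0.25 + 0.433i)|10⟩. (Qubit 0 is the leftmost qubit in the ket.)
-0.866|00⟩ + (0.25 + 0.433i)|01⟩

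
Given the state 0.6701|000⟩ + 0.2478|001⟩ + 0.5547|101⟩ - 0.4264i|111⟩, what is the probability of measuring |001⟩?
0.0614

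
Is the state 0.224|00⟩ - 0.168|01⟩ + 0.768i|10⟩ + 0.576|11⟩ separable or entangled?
Entangled

Writing the state as a|00⟩ + b|01⟩ + c|10⟩ + d|11⟩, it is a product state iff ad − bc = 0.
Here (a, b, c, d) = (0.224, -0.168, 0.768i, 0.576): ad − bc = (0.224)(0.576) − (-0.168)(0.768i) = (0.129 + 0.129i) ≠ 0, so the state is entangled.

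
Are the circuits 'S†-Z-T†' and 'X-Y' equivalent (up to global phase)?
No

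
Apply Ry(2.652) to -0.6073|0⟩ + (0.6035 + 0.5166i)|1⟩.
(-0.7327 - 0.5012i)|0⟩ + (-0.4429 + 0.1252i)|1⟩

Ry(2.652) = [[cos(θ/2), −sin(θ/2)], [sin(θ/2), cos(θ/2)]]; θ = 2.652, cos(θ/2) ≈ 0.242359, sin(θ/2) ≈ 0.970187.
With a = amp(|0⟩) = -0.6073 and b = amp(|1⟩) = (0.6035 + 0.5166i):
new amp(|0⟩) = (0.242359)·a + (-0.970187)·b = (-0.7327 - 0.5012i)
new amp(|1⟩) = (0.970187)·a + (0.242359)·b = (-0.4429 + 0.1252i)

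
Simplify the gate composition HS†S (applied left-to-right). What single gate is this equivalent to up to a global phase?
H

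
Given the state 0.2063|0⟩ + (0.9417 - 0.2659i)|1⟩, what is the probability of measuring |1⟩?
0.9575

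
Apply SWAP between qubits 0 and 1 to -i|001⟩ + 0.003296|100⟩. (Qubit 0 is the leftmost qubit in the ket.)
-i|001⟩ + 0.003296|010⟩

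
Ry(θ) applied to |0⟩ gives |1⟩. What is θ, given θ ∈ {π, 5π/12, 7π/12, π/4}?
π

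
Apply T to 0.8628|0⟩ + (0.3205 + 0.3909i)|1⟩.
0.8628|0⟩ + (-0.04978 + 0.503i)|1⟩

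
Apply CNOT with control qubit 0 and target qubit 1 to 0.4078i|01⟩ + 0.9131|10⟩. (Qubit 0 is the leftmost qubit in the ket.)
0.4078i|01⟩ + 0.9131|11⟩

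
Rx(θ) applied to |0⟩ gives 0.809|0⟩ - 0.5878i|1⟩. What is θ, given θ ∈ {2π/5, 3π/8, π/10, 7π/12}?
2π/5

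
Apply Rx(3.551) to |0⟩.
-0.2033|0⟩ - 0.9791i|1⟩

Rx(3.551) = [[cos(θ/2), −i·sin(θ/2)], [−i·sin(θ/2), cos(θ/2)]]; θ = 3.551, cos(θ/2) ≈ -0.203277, sin(θ/2) ≈ 0.979121.
With a = amp(|0⟩) = 1 and b = amp(|1⟩) = 0:
new amp(|0⟩) = (-0.203277)·a + (-0.979121i)·b = -0.2033
new amp(|1⟩) = (-0.979121i)·a + (-0.203277)·b = -0.9791i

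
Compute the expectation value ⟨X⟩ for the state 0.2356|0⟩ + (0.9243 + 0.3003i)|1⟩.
0.4355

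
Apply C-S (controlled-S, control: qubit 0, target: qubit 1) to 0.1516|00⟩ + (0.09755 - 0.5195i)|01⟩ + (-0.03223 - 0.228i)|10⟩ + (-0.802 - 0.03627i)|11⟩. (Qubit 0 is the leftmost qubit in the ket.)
0.1516|00⟩ + (0.09755 - 0.5195i)|01⟩ + (-0.03223 - 0.228i)|10⟩ + (0.03627 - 0.802i)|11⟩

C-S leaves the control-|0⟩ kets |00⟩, |01⟩ unchanged and applies S to qubit 1 on the control-|1⟩ pair (|10⟩, |11⟩).
S = [[1, 0], [0, i]].
With a = amp(|10⟩) = (-0.03223 - 0.228i) and b = amp(|11⟩) = (-0.802 - 0.03627i):
new amp(|10⟩) = (1)·a = (-0.03223 - 0.228i)
new amp(|11⟩) = (i)·b = (0.03627 - 0.802i)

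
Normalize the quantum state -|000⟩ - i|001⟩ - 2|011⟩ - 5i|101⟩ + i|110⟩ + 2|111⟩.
-0.1667|000⟩ - 0.1667i|001⟩ - 0.3333|011⟩ - 0.8333i|101⟩ + 0.1667i|110⟩ + 0.3333|111⟩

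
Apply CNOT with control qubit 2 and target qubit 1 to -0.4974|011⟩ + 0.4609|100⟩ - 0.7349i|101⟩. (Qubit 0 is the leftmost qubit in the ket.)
-0.4974|001⟩ + 0.4609|100⟩ - 0.7349i|111⟩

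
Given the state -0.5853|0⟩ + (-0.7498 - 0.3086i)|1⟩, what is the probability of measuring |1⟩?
0.6574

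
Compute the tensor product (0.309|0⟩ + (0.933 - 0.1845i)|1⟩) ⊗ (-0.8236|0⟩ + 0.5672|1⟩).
-0.2545|00⟩ + 0.1753|01⟩ + (-0.7684 + 0.152i)|10⟩ + (0.5292 - 0.1046i)|11⟩

amp(|b₁b₂…⟩) = product of the factor amplitudes for bits b₁, b₂, …; only kets whose every factor amplitude is nonzero survive.
|00⟩: (0.309)(-0.8236) = -0.2545
|01⟩: (0.309)(0.5672) = 0.1753
|10⟩: (0.933 - 0.1845i)(-0.8236) = (-0.7684 + 0.152i)
|11⟩: (0.933 - 0.1845i)(0.5672) = (0.5292 - 0.1046i)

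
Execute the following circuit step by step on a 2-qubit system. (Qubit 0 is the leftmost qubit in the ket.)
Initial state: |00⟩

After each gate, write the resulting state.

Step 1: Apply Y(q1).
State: i|01⟩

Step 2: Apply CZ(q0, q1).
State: i|01⟩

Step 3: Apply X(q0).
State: i|11⟩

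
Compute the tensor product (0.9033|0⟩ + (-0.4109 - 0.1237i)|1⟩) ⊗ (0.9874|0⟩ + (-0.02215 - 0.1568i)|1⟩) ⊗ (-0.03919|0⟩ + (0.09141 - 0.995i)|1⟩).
-0.03495|000⟩ + (0.08153 - 0.8875i)|001⟩ + (0.0007841 + 0.005551i)|010⟩ + (-0.1428 + 0.006961i)|011⟩ + (0.0159 + 0.004787i)|100⟩ + (-0.1586 + 0.3925i)|101⟩ + (0.0004035 - 0.002632i)|110⟩ + (0.06589 + 0.01638i)|111⟩

amp(|b₁b₂…⟩) = product of the factor amplitudes for bits b₁, b₂, …; only kets whose every factor amplitude is nonzero survive.
|000⟩: (0.9033)(0.9874)(-0.03919) = -0.03495
|001⟩: (0.9033)(0.9874)(0.09141 - 0.995i) = (0.08153 - 0.8875i)
|010⟩: (0.9033)(-0.02215 - 0.1568i)(-0.03919) = (0.0007841 + 0.005551i)
|011⟩: (0.9033)(-0.02215 - 0.1568i)(0.09141 - 0.995i) = (-0.1428 + 0.006961i)
|100⟩: (-0.4109 - 0.1237i)(0.9874)(-0.03919) = (0.0159 + 0.004787i)
|101⟩: (-0.4109 - 0.1237i)(0.9874)(0.09141 - 0.995i) = (-0.1586 + 0.3925i)
|110⟩: (-0.4109 - 0.1237i)(-0.02215 - 0.1568i)(-0.03919) = (0.0004035 - 0.002632i)
|111⟩: (-0.4109 - 0.1237i)(-0.02215 - 0.1568i)(0.09141 - 0.995i) = (0.06589 + 0.01638i)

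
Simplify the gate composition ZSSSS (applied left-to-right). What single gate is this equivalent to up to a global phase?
Z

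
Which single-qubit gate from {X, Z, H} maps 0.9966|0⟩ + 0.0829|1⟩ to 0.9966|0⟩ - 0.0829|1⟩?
Z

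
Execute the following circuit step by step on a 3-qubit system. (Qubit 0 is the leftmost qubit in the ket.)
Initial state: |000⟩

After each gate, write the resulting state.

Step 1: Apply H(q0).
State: 1/√2|000⟩ + 1/√2|100⟩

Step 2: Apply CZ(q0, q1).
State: 1/√2|000⟩ + 1/√2|100⟩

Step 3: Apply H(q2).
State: 1/2|000⟩ + 1/2|001⟩ + 1/2|100⟩ + 1/2|101⟩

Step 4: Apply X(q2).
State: 1/2|000⟩ + 1/2|001⟩ + 1/2|100⟩ + 1/2|101⟩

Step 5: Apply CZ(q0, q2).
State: 1/2|000⟩ + 1/2|001⟩ + 1/2|100⟩ - 1/2|101⟩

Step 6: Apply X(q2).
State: 1/2|000⟩ + 1/2|001⟩ - 1/2|100⟩ + 1/2|101⟩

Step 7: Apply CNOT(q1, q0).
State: 1/2|000⟩ + 1/2|001⟩ - 1/2|100⟩ + 1/2|101⟩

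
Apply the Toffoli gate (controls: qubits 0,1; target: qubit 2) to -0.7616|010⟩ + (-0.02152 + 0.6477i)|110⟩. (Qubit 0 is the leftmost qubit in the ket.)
-0.7616|010⟩ + (-0.02152 + 0.6477i)|111⟩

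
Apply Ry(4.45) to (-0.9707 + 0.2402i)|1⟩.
(0.7703 - 0.1906i)|0⟩ + (0.5907 - 0.1462i)|1⟩

Ry(4.45) = [[cos(θ/2), −sin(θ/2)], [sin(θ/2), cos(θ/2)]]; θ = 4.45, cos(θ/2) ≈ -0.608528, sin(θ/2) ≈ 0.793533.
With a = amp(|0⟩) = 0 and b = amp(|1⟩) = (-0.9707 + 0.2402i):
new amp(|0⟩) = (-0.608528)·a + (-0.793533)·b = (0.7703 - 0.1906i)
new amp(|1⟩) = (0.793533)·a + (-0.608528)·b = (0.5907 - 0.1462i)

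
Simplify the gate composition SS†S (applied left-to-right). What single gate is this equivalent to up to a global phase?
S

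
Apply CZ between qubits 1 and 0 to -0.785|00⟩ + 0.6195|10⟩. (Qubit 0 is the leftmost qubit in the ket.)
-0.785|00⟩ + 0.6195|10⟩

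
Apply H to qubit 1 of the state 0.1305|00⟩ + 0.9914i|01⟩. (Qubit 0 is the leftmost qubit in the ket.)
(0.09228 + 0.701i)|00⟩ + (0.09228 - 0.701i)|01⟩

H on qubit 1 mixes each pair of kets that differ only in qubit 1: amplitudes (a, b) of (|…0…⟩, |…1…⟩) become ((a + b)/√2, (a − b)/√2). Kets absent from the input have amplitude 0.
(|00⟩, |01⟩): (a, b) = (0.1305, 0.9914i) → ((0.09228 + 0.701i), (0.09228 - 0.701i))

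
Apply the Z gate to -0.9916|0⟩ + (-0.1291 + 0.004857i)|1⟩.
-0.9916|0⟩ + (0.1291 - 0.004857i)|1⟩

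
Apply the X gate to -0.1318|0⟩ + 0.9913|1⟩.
0.9913|0⟩ - 0.1318|1⟩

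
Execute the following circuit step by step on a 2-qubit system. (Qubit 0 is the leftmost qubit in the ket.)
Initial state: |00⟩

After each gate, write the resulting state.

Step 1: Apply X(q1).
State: |01⟩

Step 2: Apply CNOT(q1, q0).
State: |11⟩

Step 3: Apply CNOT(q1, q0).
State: |01⟩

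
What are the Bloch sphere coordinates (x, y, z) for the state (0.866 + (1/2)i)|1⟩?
(0, 0, -1)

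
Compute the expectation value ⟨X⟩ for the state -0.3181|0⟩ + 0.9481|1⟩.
-0.6032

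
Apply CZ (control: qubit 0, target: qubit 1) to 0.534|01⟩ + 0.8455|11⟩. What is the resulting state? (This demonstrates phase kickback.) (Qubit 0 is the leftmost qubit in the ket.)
0.534|01⟩ - 0.8455|11⟩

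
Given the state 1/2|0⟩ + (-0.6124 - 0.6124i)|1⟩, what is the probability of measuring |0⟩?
1/4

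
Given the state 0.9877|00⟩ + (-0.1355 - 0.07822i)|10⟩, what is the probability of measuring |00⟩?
0.9756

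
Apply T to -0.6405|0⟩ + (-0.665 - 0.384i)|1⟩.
-0.6405|0⟩ + (-0.1987 - 0.7418i)|1⟩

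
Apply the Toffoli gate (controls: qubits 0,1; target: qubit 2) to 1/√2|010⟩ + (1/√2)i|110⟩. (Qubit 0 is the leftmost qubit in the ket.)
1/√2|010⟩ + (1/√2)i|111⟩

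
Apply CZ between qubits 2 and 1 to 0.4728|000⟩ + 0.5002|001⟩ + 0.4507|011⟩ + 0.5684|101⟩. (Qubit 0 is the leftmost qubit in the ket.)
0.4728|000⟩ + 0.5002|001⟩ - 0.4507|011⟩ + 0.5684|101⟩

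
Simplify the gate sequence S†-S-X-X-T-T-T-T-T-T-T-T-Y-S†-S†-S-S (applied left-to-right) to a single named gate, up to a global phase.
Y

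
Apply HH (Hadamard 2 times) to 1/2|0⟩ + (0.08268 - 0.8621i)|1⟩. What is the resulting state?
1/2|0⟩ + (0.08268 - 0.8621i)|1⟩

H² = I, so an even number of Hadamards cancels: H^2 = I and the state is unchanged.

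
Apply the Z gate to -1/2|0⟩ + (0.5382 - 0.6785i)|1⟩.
-1/2|0⟩ + (-0.5382 + 0.6785i)|1⟩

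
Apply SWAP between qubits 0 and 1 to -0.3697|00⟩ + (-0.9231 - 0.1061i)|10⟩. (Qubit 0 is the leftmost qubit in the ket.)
-0.3697|00⟩ + (-0.9231 - 0.1061i)|01⟩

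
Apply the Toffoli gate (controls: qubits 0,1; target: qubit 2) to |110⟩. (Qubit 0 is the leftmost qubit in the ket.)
|111⟩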